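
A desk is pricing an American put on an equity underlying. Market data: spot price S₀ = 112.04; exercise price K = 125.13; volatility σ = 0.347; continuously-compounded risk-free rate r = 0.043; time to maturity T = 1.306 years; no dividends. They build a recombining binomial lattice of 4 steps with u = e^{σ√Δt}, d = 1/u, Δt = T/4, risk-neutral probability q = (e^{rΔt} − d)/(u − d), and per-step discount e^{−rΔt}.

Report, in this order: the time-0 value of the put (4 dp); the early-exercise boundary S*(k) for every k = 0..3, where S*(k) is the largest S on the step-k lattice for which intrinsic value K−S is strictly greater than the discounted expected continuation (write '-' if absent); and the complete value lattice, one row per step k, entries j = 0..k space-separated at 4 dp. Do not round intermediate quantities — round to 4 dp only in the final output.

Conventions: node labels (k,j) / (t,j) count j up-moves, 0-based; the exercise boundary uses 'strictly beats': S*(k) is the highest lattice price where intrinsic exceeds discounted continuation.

price = 23.2845
boundary = - - 75.3620 91.8888
tree:
23.2845
34.8210 11.7613
49.7680 20.0267 3.3624
63.3224 33.2412 6.6343 0.0000
74.4389 49.7680 13.0900 0.0000 0.0000

Δt=0.32650, u=1.21930, d=0.82014, q=0.48601, disc=e^(-rΔt)=0.98606
k=4 terminal: V=max(K-S,0) → 74.4389 49.7680 13.0900 0.0000 0.0000
k=3: j=0 S=61.8076 intr=63.3224 cont=61.5779 V=63.3224[EX]; j=1 S=91.8888 intr=33.2412 cont=31.4967 V=33.2412[EX]; j=2 S=136.6103 intr=0.0000 cont=6.6343 V=6.6343[hold]; j=3 S=203.0973 intr=0.0000 cont=0.0000 V=0.0000[hold]  S*(3)=91.8888
k=2: j=0 S=75.3620 intr=49.7680 cont=48.0235 V=49.7680[EX]; j=1 S=112.0400 intr=13.0900 cont=20.0267 V=20.0267[hold]; j=2 S=166.5689 intr=0.0000 cont=3.3624 V=3.3624[hold]  S*(2)=75.3620
k=1: j=0 S=91.8888 intr=33.2412 cont=34.8210 V=34.8210[hold]; j=1 S=136.6103 intr=0.0000 cont=11.7613 V=11.7613[hold]  S*(1)=-
k=0: j=0 S=112.0400 intr=13.0900 cont=23.2845 V=23.2845[hold]  S*(0)=-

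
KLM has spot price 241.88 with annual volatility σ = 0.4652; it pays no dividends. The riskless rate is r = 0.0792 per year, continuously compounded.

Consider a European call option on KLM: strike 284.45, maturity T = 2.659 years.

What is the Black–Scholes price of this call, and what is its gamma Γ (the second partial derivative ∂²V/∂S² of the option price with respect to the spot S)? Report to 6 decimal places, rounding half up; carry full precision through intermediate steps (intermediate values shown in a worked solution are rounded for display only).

price = 75.649206
Γ = 0.001971

σ√T = 0.4652·√2.659 = 0.758576
d₁ = (ln(S/K) + (r+σ²/2)T) / (σ√T) = (ln(241.88/284.45) + (0.0792+0.4652²/2)·2.659) / 0.758576 = (-0.162116 + 0.498311) / 0.758576 = 0.443193
d₂ = d₁ − σ√T = 0.443193 − 0.758576 = -0.315382
e^{−rT} = 0.810104
N(d₁) = 0.671187,  N(d₂) = 0.376236
Call price V = S·N(d₁) − K·e^{−rT}·N(d₂) = 162.346708 − 86.697502 = 75.649206
φ(d₁) = (1/√(2π))·e^{−d₁²/2} = 0.361625
Γ = φ(d₁) / (S·σ·√T) = 0.001971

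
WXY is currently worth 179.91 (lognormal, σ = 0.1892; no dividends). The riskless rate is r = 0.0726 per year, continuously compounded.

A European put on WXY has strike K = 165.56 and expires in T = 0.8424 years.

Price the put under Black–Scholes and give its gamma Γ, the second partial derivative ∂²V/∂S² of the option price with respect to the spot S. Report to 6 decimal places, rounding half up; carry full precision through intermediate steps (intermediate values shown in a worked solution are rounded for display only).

price = 3.300584
Γ = 0.008381

σ√T = 0.1892·√0.8424 = 0.173652
d₁ = (ln(S/K) + (r+σ²/2)T) / (σ√T) = (ln(179.91/165.56) + (0.0726+0.1892²/2)·0.8424) / 0.173652 = (0.083123 + 0.076236) / 0.173652 = 0.917690
d₂ = d₁ − σ√T = 0.917690 − 0.173652 = 0.744037
e^{−rT} = 0.940674
N(−d₁) = 0.179391,  N(−d₂) = 0.228427
Put price V = K·e^{−rT}·N(−d₂) − S·N(−d₁) = 35.574759 − 32.274175 = 3.300584
φ(d₁) = (1/√(2π))·e^{−d₁²/2} = 0.261842
Γ = φ(d₁) / (S·σ·√T) = 0.008381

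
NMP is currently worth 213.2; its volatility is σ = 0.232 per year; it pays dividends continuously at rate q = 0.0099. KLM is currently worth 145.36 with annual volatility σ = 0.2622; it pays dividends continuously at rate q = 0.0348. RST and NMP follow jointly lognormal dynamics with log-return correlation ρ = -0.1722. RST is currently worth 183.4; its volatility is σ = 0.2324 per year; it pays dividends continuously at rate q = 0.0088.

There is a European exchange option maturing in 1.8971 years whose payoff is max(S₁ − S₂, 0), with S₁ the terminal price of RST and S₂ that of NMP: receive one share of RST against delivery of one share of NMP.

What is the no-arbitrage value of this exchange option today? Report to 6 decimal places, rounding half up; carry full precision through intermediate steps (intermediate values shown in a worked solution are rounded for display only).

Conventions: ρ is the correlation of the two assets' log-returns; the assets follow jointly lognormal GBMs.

exchange price = 24.924829

σ_eff = √(σ₁² + σ₂² − 2ρσ₁σ₂) = √(0.2324² + 0.232² − 2·-0.1722·0.2324·0.232) = 0.355532
d₁ = (ln(S₁/S₂) + (q₂ − q₁ + σ_eff²/2)T) / (σ_eff√T) = (ln(183.4/213.2) + (0.0099 − 0.0088 + 0.063201)·1.8971) / 0.489692 = -0.058353
d₂ = d₁ − σ_eff√T = -0.058353 − 0.489692 = -0.548045
N(d₁) = 0.476734,  N(d₂) = 0.291830
V = S₁·e^{−q₁T}·N(d₁) − S₂·e^{−q₂T}·N(d₂) = 85.985431 − 61.060603 = 24.924829
Key observation: the rate r is irrelevant here: denominating values in NMP turns the exchange into a ratio option on S₁/S₂, and discounting at r drops out.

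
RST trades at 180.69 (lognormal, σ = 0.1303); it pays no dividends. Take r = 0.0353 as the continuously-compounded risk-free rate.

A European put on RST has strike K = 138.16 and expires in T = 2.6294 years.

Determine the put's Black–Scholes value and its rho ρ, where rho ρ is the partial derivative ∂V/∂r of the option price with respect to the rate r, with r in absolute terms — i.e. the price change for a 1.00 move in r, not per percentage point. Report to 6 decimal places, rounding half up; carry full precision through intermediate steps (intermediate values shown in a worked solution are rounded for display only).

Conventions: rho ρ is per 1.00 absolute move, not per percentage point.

σ√T = 0.1303·√2.6294 = 0.211287
d₁ = (ln(S/K) + (r+σ²/2)T) / (σ√T) = (ln(180.69/138.16) + (0.0353+0.1303²/2)·2.6294) / 0.211287 = (0.268370 + 0.115139) / 0.211287 = 1.815111
d₂ = d₁ − σ√T = 1.815111 − 0.211287 = 1.603824
e^{−rT} = 0.911360
N(−d₁) = 0.034753,  N(−d₂) = 0.054376
Put price V = K·e^{−rT}·N(−d₂) − S·N(−d₁) = 6.846722 − 6.279596 = 0.567126
ρ = −K·T·e^{−rT}·N(−d₂) = -18.002770

price = 0.567126
ρ = -18.002770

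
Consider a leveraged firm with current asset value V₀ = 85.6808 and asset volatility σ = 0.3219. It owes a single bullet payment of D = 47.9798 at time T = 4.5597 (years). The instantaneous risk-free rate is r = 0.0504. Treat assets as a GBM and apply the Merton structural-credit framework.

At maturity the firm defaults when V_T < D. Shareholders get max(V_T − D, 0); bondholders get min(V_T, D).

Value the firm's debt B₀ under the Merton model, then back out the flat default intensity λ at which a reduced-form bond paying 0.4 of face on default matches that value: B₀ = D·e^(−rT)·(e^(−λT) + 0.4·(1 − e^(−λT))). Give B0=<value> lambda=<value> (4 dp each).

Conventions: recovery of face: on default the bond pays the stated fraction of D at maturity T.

B0=35.9122 lambda=0.0224

Equity is a call on the firm's assets struck at D = 47.9798:
d₁ = [ln(V₀/D) + (r + σ²/2)T] / (σ√T)
   = [ln(85.6808/47.9798) + (0.0504 + 0.5·0.3219²)·4.5597] / (0.3219·√4.5597)
   = [0.579849 + 0.466046] / 0.687368 = 1.521594
d₂ = d₁ − σ√T = 1.521594 − 0.687368 = 0.834227
N(d₁) = 0.935945,  N(d₂) = 0.797923,  e^(−rT) = 0.794685
E₀ = V₀·N(d₁) − D·e^(−rT)·N(d₂)
   = 85.6808·0.935945 − 47.9798·0.794685·0.797923 = 49.768584
B₀ = V₀ − E₀ = 85.6808 − 49.768584 = 35.912216
e^(−λT) = (B₀·e^(rT)/D − 0.4)/(1 − 0.4) = (35.9122·1.258359/47.9798 − 0.4)/0.6 = 0.90310706
λ = −ln(0.90310706)/4.5597 = 0.022351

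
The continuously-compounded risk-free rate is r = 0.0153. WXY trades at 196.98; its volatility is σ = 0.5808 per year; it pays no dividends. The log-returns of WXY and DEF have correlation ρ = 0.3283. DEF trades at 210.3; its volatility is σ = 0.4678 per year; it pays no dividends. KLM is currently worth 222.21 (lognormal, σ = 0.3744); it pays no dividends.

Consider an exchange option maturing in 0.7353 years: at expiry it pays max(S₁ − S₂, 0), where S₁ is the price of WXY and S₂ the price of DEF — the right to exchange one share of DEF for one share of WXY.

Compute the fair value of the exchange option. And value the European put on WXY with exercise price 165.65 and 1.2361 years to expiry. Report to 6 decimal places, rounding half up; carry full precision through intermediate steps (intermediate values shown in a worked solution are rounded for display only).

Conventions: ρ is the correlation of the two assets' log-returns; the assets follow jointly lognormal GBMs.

σ_eff = √(σ₁² + σ₂² − 2ρσ₁σ₂) = √(0.5808² + 0.4678² − 2·0.3283·0.5808·0.4678) = 0.614629
d₁ = (ln(S₁/S₂) + (q₂ − q₁ + σ_eff²/2)T) / (σ_eff√T) = (ln(196.98/210.3) + (0.0 − 0.0 + 0.188884)·0.7353) / 0.527042 = 0.139370
d₂ = d₁ − σ_eff√T = 0.139370 − 0.527042 = -0.387672
N(d₁) = 0.555421,  N(d₂) = 0.349129
V = S₁·e^{−q₁T}·N(d₁) − S₂·e^{−q₂T}·N(d₂) = 109.406829 − 73.421900 = 35.984929
[vanilla: WXY put K=165.65]
σ√T = 0.5808·√1.2361 = 0.645734
d₁ = (ln(S/K) + (r+σ²/2)T) / (σ√T) = (ln(196.98/165.65) + (0.0153+0.5808²/2)·1.2361) / 0.645734 = (0.173225 + 0.227398) / 0.645734 = 0.620416
d₂ = d₁ − σ√T = 0.620416 − 0.645734 = -0.025318
e^{−rT} = 0.981265
N(−d₁) = 0.267492,  N(−d₂) = 0.510099
price = K·e^{−rT}·N(−d₂) − S·N(−d₁) = 82.914907 − 52.690580 = 30.224328

exchange price = 35.984929
price(WXY put K=165.65) = 30.224328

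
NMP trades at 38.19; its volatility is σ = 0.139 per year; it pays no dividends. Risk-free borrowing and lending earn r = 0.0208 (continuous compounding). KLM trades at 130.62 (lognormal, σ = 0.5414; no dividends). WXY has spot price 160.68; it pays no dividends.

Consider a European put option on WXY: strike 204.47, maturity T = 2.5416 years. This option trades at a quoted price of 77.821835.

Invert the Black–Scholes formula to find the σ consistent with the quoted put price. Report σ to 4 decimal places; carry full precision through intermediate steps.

sigma = 0.5481

At σ = 0.5481 the Black–Scholes value reproduces the quote:
σ√T = 0.5481·√2.5416 = 0.873803
d₁ = (ln(S/K) + (r+σ²/2)T) / (σ√T) = (ln(160.68/204.47) + (0.0208+0.5481²/2)·2.5416) / 0.873803 = (-0.241006 + 0.434631) / 0.873803 = 0.221588
d₂ = d₁ − σ√T = 0.221588 − 0.873803 = -0.652214
e^{−rT} = 0.948508
N(−d₁) = 0.412317,  N(−d₂) = 0.742869
V = K·e^{−rT}·N(−d₂) − S·N(−d₁) = 144.072964 − 66.251129 = 77.821835 (matching the quote); vega is positive throughout, so no other σ reproduces this price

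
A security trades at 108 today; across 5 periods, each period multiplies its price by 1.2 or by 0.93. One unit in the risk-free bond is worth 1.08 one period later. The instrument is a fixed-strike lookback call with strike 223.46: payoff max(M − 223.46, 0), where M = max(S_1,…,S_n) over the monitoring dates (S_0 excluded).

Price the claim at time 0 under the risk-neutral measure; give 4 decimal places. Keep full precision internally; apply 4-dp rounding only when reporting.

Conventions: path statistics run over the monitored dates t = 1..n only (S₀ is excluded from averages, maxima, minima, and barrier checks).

price = 1.6449

Risk-neutral up-probability p* = (R−d)/(u−d) = (1.08−0.93)/(1.2−0.93) = 0.5556; the claim prices as the p*-weighted sum of path payoffs discounted by R^5.
Enumerate all 2^5 = 32 price paths (U = up ×1.2, D = down ×0.93); each path with k up-moves has probability p*^k·(1−p*)^(5−k).
DDDDD: M=100.4400, payoff=0.0000, prob=0.017342
UDDDD: M=129.6000, payoff=0.0000, prob=0.021677
DUDDD: M=120.5280, payoff=0.0000, prob=0.021677
UUDDD: M=155.5200, payoff=0.0000, prob=0.027096
DDUDD: M=112.0910, payoff=0.0000, prob=0.021677
UDUDD: M=144.6336, payoff=0.0000, prob=0.027096
DUUDD: M=144.6336, payoff=0.0000, prob=0.027096
UUUDD: M=186.6240, payoff=0.0000, prob=0.033870
DDDUD: M=104.2447, payoff=0.0000, prob=0.021677
UDDUD: M=134.5092, payoff=0.0000, prob=0.027096
DUDUD: M=134.5092, payoff=0.0000, prob=0.027096
UUDUD: M=173.5603, payoff=0.0000, prob=0.033870
DDUUD: M=134.5092, payoff=0.0000, prob=0.027096
UDUUD: M=173.5603, payoff=0.0000, prob=0.033870
DUUUD: M=173.5603, payoff=0.0000, prob=0.033870
UUUUD: M=223.9488, payoff=0.4888, prob=0.042338
DDDDU: M=100.4400, payoff=0.0000, prob=0.021677
UDDDU: M=129.6000, payoff=0.0000, prob=0.027096
DUDDU: M=125.0936, payoff=0.0000, prob=0.027096
UUDDU: M=161.4111, payoff=0.0000, prob=0.033870
DDUDU: M=125.0936, payoff=0.0000, prob=0.027096
UDUDU: M=161.4111, payoff=0.0000, prob=0.033870
DUUDU: M=161.4111, payoff=0.0000, prob=0.033870
UUUDU: M=208.2724, payoff=0.0000, prob=0.042338
DDDUU: M=125.0936, payoff=0.0000, prob=0.027096
UDDUU: M=161.4111, payoff=0.0000, prob=0.033870
DUDUU: M=161.4111, payoff=0.0000, prob=0.033870
UUDUU: M=208.2724, payoff=0.0000, prob=0.042338
DDUUU: M=161.4111, payoff=0.0000, prob=0.033870
UDUUU: M=208.2724, payoff=0.0000, prob=0.042338
DUUUU: M=208.2724, payoff=0.0000, prob=0.042338
UUUUU: M=268.7386, payoff=45.2786, prob=0.052922
Price = Σ prob·payoff / R^5 = 2.416933 / 1.469328 = 1.6449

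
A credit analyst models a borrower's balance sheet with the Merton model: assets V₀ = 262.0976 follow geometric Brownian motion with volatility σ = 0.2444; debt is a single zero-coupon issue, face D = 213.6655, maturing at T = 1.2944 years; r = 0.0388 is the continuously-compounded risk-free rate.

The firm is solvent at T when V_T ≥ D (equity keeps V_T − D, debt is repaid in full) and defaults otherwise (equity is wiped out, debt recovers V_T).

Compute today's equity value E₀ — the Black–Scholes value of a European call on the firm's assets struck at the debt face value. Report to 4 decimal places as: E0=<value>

Work the structural quantities from V₀ = 262.0976 against face 213.6655:
d₁ = [ln(V₀/D) + (r + σ²/2)T] / (σ√T)
   = [ln(262.0976/213.6655) + (0.0388 + 0.5·0.2444²)·1.2944] / (0.2444·√1.2944)
   = [0.204305 + 0.088881] / 0.278058 = 1.054406
d₂ = d₁ − σ√T = 1.054406 − 0.278058 = 0.776348
N(d₁) = 0.854151,  N(d₂) = 0.781228,  e^(−rT) = 0.951018
E₀ = V₀·N(d₁) − D·e^(−rT)·N(d₂)
   = 262.0976·0.854151 − 213.6655·0.951018·0.781228 = 65.125748

E0=65.1257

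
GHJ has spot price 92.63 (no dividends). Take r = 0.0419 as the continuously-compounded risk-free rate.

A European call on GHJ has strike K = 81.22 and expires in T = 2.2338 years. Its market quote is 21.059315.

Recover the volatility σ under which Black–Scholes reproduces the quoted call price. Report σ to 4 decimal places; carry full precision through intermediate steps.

sigma = 0.1770

At σ = 0.1770 the Black–Scholes value reproduces the quote:
σ√T = 0.177·√2.2338 = 0.264542
d₁ = (ln(S/K) + (r+σ²/2)T) / (σ√T) = (ln(92.63/81.22) + (0.0419+0.177²/2)·2.2338) / 0.264542 = (0.131452 + 0.128588) / 0.264542 = 0.982977
d₂ = d₁ − σ√T = 0.982977 − 0.264542 = 0.718434
e^{−rT} = 0.910650
N(d₁) = 0.837191,  N(d₂) = 0.763755
V = S·N(d₁) − K·e^{−rT}·N(d₂) = 77.548963 − 56.489648 = 21.059315 (equal to the quote); since ∂V/∂σ > 0 for all σ, the implied volatility is unique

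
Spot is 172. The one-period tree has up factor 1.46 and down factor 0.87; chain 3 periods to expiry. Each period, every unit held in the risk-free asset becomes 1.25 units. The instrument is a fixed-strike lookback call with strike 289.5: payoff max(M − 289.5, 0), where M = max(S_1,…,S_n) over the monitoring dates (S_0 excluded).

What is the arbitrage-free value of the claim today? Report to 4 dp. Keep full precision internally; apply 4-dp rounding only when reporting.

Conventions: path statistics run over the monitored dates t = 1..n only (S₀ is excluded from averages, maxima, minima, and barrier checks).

price = 43.9092

Set p* = 0.6441 (from d < R < u); the path-dependent value is the discounted p*-expectation over all price paths.
Enumerate all 2^3 = 8 price paths (U = up ×1.46, D = down ×0.87); each path with k up-moves has probability p*^k·(1−p*)^(3−k).
DDD: M=149.6400, payoff=0.0000, prob=0.045092
UDD: M=251.1200, payoff=0.0000, prob=0.081595
DUD: M=218.4744, payoff=0.0000, prob=0.081595
UUD: M=366.6352, payoff=77.1352, prob=0.147649
DDU: M=190.0727, payoff=0.0000, prob=0.081595
UDU: M=318.9726, payoff=29.4726, prob=0.147649
DUU: M=318.9726, payoff=29.4726, prob=0.147649
UUU: M=535.2874, payoff=245.7874, prob=0.267174
Price = Σ prob·payoff / R^3 = 85.760225 / 1.953125 = 43.9092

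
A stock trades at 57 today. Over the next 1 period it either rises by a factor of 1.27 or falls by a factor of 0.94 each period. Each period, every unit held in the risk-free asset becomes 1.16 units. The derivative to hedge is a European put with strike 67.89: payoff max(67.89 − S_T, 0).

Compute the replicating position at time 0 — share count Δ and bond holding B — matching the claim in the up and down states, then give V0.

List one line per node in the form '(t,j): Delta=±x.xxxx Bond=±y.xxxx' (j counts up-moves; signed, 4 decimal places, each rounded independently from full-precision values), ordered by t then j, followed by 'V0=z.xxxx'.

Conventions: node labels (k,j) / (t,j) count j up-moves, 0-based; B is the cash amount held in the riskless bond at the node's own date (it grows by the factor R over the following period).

(0,0): Delta=-0.7608 Bond=47.4757
V0=4.1121

Since d<R<u, set p* = (R−d)/(u−d) = 0.6667; price each node as the discounted p*-expectation of its children.
Payoffs at expiry: V(1,0)=14.3100, V(1,1)=0.0000
Node (0,0) S=57.0000: V=(p*·0.0000+(1−p*)·14.3100)/1.16=4.1121; Δ=(0.0000−14.3100)/(72.3900−53.5800)=-0.7608; B=V−Δ·S=47.4757
Check: Δ(0,0)·S0 + B(0,0) = 4.1121 = V0.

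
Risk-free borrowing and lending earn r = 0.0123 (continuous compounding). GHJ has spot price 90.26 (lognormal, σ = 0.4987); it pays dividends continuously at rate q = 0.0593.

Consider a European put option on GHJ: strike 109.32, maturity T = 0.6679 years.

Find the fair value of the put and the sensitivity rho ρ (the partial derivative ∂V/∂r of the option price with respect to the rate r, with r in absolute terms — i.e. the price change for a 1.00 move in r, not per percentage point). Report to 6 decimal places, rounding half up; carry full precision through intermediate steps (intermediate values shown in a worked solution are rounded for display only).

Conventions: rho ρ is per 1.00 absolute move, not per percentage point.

σ√T = 0.4987·√0.6679 = 0.407563
d₁ = (ln(S/K) + (r−q+σ²/2)T) / (σ√T) = (ln(90.26/109.32) + (0.0123−0.0593+0.4987²/2)·0.6679) / 0.407563 = (-0.191585 + 0.051663) / 0.407563 = -0.343314
d₂ = d₁ − σ√T = -0.343314 − 0.407563 = -0.750878
e^{−rT} = 0.991818
e^{−qT} = 0.961168
N(−d₁) = 0.634319,  N(−d₂) = 0.773637
Put price V = K·e^{−rT}·N(−d₂) − S·e^{−qT}·N(−d₁) = 83.882038 − 55.030338 = 28.851700
ρ = −K·T·e^{−rT}·N(−d₂) = -56.024813

price = 28.851700
ρ = -56.024813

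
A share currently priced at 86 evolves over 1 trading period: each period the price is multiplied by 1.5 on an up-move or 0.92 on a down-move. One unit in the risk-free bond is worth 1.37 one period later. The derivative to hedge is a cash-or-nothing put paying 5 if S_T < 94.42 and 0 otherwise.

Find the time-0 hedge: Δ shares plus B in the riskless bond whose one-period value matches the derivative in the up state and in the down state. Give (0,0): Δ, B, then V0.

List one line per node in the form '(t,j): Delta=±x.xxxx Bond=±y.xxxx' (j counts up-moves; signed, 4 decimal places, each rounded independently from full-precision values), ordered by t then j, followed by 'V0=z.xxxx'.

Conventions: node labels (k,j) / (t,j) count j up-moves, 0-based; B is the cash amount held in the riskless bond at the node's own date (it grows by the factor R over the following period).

(0,0): Delta=-0.1002 Bond=9.4387
V0=0.8180

The replicating-portfolio and risk-neutral prices coincide; use p* = (1.37−0.92)/(1.5−0.92) = 0.7759 for the latter.
Payoffs at expiry: V(1,0)=5.0000, V(1,1)=0.0000
Node (0,0) S=86.0000: V=(p*·0.0000+(1−p*)·5.0000)/1.37=0.8180; Δ=(0.0000−5.0000)/(129.0000−79.1200)=-0.1002; B=V−Δ·S=9.4387
Check: Δ(0,0)·S0 + B(0,0) = 0.8180 = V0.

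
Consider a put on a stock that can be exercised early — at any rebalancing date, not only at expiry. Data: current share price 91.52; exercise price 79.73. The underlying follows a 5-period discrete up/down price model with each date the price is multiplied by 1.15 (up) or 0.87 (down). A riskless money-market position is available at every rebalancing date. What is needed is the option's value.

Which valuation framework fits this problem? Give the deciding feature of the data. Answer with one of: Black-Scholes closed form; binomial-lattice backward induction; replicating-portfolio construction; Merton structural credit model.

Key observation: the exercise right at every one of the 5 steps is what matters: each node needs max(79.73 − S, continuation), which only the stepwise tree valuation starting from spot 91.52 delivers.

framework: binomial-lattice backward induction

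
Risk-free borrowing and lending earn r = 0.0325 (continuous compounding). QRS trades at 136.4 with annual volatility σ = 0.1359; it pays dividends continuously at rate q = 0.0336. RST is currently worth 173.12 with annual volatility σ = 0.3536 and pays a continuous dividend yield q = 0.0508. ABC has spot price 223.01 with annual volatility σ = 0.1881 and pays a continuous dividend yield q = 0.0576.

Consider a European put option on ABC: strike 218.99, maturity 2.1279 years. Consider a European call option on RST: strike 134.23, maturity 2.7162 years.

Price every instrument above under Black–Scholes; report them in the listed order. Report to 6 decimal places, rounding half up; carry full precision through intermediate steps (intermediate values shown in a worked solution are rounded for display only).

[ABC put K=218.99]
σ√T = 0.1881·√2.1279 = 0.274388
d₁ = (ln(S/K) + (r−q+σ²/2)T) / (σ√T) = (ln(223.01/218.99) + (0.0325−0.0576+0.1881²/2)·2.1279) / 0.274388 = (0.018191 − 0.015766) / 0.274388 = 0.008836
d₂ = d₁ − σ√T = 0.008836 − 0.274388 = -0.265551
e^{−rT} = 0.933180
e^{−qT} = 0.884647
N(−d₁) = 0.496475,  N(−d₂) = 0.604708
price = K·e^{−rT}·N(−d₂) − S·e^{−qT}·N(−d₁) = 123.576347 − 97.947078 = 25.629269
[RST call K=134.23]
σ√T = 0.3536·√2.7162 = 0.582765
d₁ = (ln(S/K) + (r−q+σ²/2)T) / (σ√T) = (ln(173.12/134.23) + (0.0325−0.0508+0.3536²/2)·2.7162) / 0.582765 = (0.254430 + 0.120101) / 0.582765 = 0.642680
d₂ = d₁ − σ√T = 0.642680 − 0.582765 = 0.059915
e^{−rT} = 0.915508
e^{−qT} = 0.871114
N(d₁) = 0.739784,  N(d₂) = 0.523888
price = S·e^{−qT}·N(d₁) − K·e^{−rT}·N(d₂) = 111.564747 − 64.379919 = 47.184828

price(ABC put K=218.99) = 25.629269
price(RST call K=134.23) = 47.184828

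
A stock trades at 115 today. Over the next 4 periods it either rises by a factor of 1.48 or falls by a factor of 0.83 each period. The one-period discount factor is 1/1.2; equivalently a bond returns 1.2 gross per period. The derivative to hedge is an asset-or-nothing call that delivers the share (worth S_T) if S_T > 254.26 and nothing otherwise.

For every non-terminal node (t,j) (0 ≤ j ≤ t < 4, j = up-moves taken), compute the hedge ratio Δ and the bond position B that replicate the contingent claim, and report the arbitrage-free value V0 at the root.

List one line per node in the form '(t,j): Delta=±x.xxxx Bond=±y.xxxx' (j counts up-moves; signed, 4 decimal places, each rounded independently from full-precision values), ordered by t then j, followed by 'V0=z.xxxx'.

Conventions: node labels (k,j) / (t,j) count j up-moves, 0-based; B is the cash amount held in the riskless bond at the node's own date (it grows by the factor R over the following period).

(0,0): Delta=1.3491 Bond=-79.7891
(1,0): Delta=1.1222 Bond=-74.0899
(1,1): Delta=1.4454 Bond=-112.1360
(2,0): Delta=0.0000 Bond=0.0000
(2,1): Delta=1.5985 Bond=-156.1894
(2,2): Delta=1.3805 Bond=-118.1974
(3,0): Delta=0.0000 Bond=0.0000
(3,1): Delta=0.0000 Bond=0.0000
(3,2): Delta=2.2769 Bond=-329.2642
(3,3): Delta=1.0000 Bond=0.0000
V0=75.3614

Risk-neutral probability p* = (R−d)/(u−d) = (1.2−0.83)/(1.48−0.83) = 0.5692.
Payoffs at expiry: V(4,0)=0.0000, V(4,1)=0.0000, V(4,2)=0.0000, V(4,3)=309.4290, V(4,4)=551.7530
(3,0): S=65.7555. Δ = (V_up−V_dn)/(S_up−S_dn) = (0.0000−0.0000)/(97.3181−54.5771) = 0.0000. V = [p*·0.0000 + (1−p*)·0.0000]/1.2 = 0.0000. B = V − Δ·S = 0.0000.
(3,1): S=117.2508. Δ = (V_up−V_dn)/(S_up−S_dn) = (0.0000−0.0000)/(173.5312−97.3181) = 0.0000. V = [p*·0.0000 + (1−p*)·0.0000]/1.2 = 0.0000. B = V − Δ·S = 0.0000.
(3,2): S=209.0737. Δ = (V_up−V_dn)/(S_up−S_dn) = (309.4290−0.0000)/(309.4290−173.5312) = 2.2769. V = [p*·309.4290 + (1−p*)·0.0000]/1.2 = 146.7804. B = V − Δ·S = -329.2642.
(3,3): S=372.8061. Δ = (V_up−V_dn)/(S_up−S_dn) = (551.7530−309.4290)/(551.7530−309.4290) = 1.0000. V = [p*·551.7530 + (1−p*)·309.4290]/1.2 = 372.8061. B = V − Δ·S = 0.0000.
(2,0): S=79.2235. Δ = (V_up−V_dn)/(S_up−S_dn) = (0.0000−0.0000)/(117.2508−65.7555) = 0.0000. V = [p*·0.0000 + (1−p*)·0.0000]/1.2 = 0.0000. B = V − Δ·S = 0.0000.
(2,1): S=141.2660. Δ = (V_up−V_dn)/(S_up−S_dn) = (146.7804−0.0000)/(209.0737−117.2508) = 1.5985. V = [p*·146.7804 + (1−p*)·0.0000]/1.2 = 69.6266. B = V − Δ·S = -156.1894.
(2,2): S=251.8960. Δ = (V_up−V_dn)/(S_up−S_dn) = (372.8061−146.7804)/(372.8061−209.0737) = 1.3805. V = [p*·372.8061 + (1−p*)·146.7804]/1.2 = 229.5343. B = V − Δ·S = -118.1974.
(1,0): S=95.4500. Δ = (V_up−V_dn)/(S_up−S_dn) = (69.6266−0.0000)/(141.2660−79.2235) = 1.1222. V = [p*·69.6266 + (1−p*)·0.0000]/1.2 = 33.0280. B = V − Δ·S = -74.0899.
(1,1): S=170.2000. Δ = (V_up−V_dn)/(S_up−S_dn) = (229.5343−69.6266)/(251.8960−141.2660) = 1.4454. V = [p*·229.5343 + (1−p*)·69.6266]/1.2 = 133.8758. B = V − Δ·S = -112.1360.
(0,0): S=115.0000. Δ = (V_up−V_dn)/(S_up−S_dn) = (133.8758−33.0280)/(170.2000−95.4500) = 1.3491. V = [p*·133.8758 + (1−p*)·33.0280]/1.2 = 75.3614. B = V − Δ·S = -79.7891.
Sanity check at the root: Δ(0,0)·S0 + B(0,0) reproduces V0 = 75.3614.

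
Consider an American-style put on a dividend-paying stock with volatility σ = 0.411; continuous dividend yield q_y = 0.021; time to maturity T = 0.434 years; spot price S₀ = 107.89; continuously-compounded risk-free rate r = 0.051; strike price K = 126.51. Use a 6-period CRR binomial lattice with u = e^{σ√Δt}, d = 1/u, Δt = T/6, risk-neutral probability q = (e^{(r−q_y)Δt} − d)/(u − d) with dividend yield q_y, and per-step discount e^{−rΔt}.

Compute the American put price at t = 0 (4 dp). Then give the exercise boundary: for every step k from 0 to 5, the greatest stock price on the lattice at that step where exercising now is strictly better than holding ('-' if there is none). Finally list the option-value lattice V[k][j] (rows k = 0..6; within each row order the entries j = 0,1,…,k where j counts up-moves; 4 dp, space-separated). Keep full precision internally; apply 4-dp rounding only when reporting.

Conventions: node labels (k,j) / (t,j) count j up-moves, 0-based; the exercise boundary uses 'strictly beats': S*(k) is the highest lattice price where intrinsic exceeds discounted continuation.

Δt=0.07233, u=1.11688, d=0.89535, q=0.48220, disc=e^(-rΔt)=0.99632
k=6 terminal: V=max(K-S,0) → 70.9266 57.1742 40.0193 18.6200 0.0000 0.0000 0.0000
k=5: j=0 S=62.0799 intr=64.4301 cont=64.0585 V=64.4301[EX]; j=1 S=77.4396 intr=49.0704 cont=48.7221 V=49.0704[EX]; j=2 S=96.5996 intr=29.9104 cont=29.5912 V=29.9104[EX]; j=3 S=120.5000 intr=6.0100 cont=9.6059 V=9.6059[hold]; j=4 S=150.3139 intr=0.0000 cont=0.0000 V=0.0000[hold]; j=5 S=187.5042 intr=0.0000 cont=0.0000 V=0.0000[hold]  S*(5)=96.5996
k=4: j=0 S=69.3358 intr=57.1742 cont=56.8136 V=57.1742[EX]; j=1 S=86.4907 intr=40.0193 cont=39.6848 V=40.0193[EX]; j=2 S=107.8900 intr=18.6200 cont=20.0455 V=20.0455[hold]; j=3 S=134.5839 intr=0.0000 cont=4.9556 V=4.9556[hold]; j=4 S=167.8824 intr=0.0000 cont=0.0000 V=0.0000[hold]  S*(4)=86.4907
k=3: j=0 S=77.4396 intr=49.0704 cont=48.7221 V=49.0704[EX]; j=1 S=96.5996 intr=29.9104 cont=30.2761 V=30.2761[hold]; j=2 S=120.5000 intr=6.0100 cont=12.7222 V=12.7222[hold]; j=3 S=150.3139 intr=0.0000 cont=2.5566 V=2.5566[hold]  S*(3)=77.4396
k=2: j=0 S=86.4907 intr=40.0193 cont=39.8604 V=40.0193[EX]; j=1 S=107.8900 intr=18.6200 cont=21.7313 V=21.7313[hold]; j=2 S=134.5839 intr=0.0000 cont=7.7915 V=7.7915[hold]  S*(2)=86.4907
k=1: j=0 S=96.5996 intr=29.9104 cont=31.0859 V=31.0859[hold]; j=1 S=120.5000 intr=6.0100 cont=14.9543 V=14.9543[hold]  S*(1)=-
k=0: j=0 S=107.8900 intr=18.6200 cont=23.2214 V=23.2214[hold]  S*(0)=-

price = 23.2214
boundary = - - 86.4907 77.4396 86.4907 96.5996
tree:
23.2214
31.0859 14.9543
40.0193 21.7313 7.7915
49.0704 30.2761 12.7222 2.5566
57.1742 40.0193 20.0455 4.9556 0.0000
64.4301 49.0704 29.9104 9.6059 0.0000 0.0000
70.9266 57.1742 40.0193 18.6200 0.0000 0.0000 0.0000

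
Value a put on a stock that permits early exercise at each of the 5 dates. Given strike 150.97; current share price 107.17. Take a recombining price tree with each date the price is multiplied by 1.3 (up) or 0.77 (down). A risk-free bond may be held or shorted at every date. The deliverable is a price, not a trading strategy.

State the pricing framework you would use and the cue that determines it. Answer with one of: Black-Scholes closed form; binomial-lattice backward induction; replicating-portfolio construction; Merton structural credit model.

framework: binomial-lattice backward induction

Key observation: with exercise allowed before expiry on a discrete up/down model (5 steps from spot 107.17), the strike-150.97 put's value must be rolled back through the tree testing early exercise at each node.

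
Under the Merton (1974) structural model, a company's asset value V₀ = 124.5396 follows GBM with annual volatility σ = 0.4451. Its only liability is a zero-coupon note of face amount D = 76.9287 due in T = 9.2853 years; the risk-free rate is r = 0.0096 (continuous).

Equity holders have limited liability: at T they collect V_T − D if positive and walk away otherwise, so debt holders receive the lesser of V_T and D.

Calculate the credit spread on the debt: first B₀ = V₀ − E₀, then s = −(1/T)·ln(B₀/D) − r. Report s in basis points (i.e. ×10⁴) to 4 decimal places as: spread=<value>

Equity is a call on the firm's assets struck at D = 76.9287:
d₁ = [ln(V₀/D) + (r + σ²/2)T] / (σ√T)
   = [ln(124.5396/76.9287) + (0.0096 + 0.5·0.4451²)·9.2853] / (0.4451·√9.2853)
   = [0.481745 + 1.008913] / 1.356299 = 1.099062
d₂ = d₁ − σ√T = 1.099062 − 1.356299 = -0.257237
N(d₁) = 0.864130,  N(d₂) = 0.398498,  e^(−rT) = 0.914719
E₀ = V₀·N(d₁) − D·e^(−rT)·N(d₂)
   = 124.5396·0.864130 − 76.9287·0.914719·0.398498 = 79.576807
B₀ = V₀ − E₀ = 124.5396 − 79.576807 = 44.962793
spread = −(1/T)·ln(B₀/D) − r = −(1/9.2853)·ln(44.962793/76.9287) − 0.0096 = 0.04823806
in basis points: 0.04823806 × 10⁴ = 482.3806 bp

spread=482.3806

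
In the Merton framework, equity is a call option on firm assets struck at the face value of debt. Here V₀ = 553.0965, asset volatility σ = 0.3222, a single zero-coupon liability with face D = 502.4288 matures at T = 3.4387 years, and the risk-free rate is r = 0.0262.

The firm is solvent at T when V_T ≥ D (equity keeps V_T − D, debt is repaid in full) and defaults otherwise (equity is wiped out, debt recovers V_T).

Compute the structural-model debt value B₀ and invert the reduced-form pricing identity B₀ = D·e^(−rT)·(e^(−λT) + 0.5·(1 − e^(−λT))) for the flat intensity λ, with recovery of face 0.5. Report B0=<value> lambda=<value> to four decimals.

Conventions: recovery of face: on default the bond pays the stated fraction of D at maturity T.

B0=381.7155 lambda=0.1196

With assets at 553.0965 and a single debt payment of 502.4288 at 3.4387 years:
d₁ = [ln(V₀/D) + (r + σ²/2)T] / (σ√T)
   = [ln(553.0965/502.4288) + (0.0262 + 0.5·0.3222²)·3.4387] / (0.3222·√3.4387)
   = [0.096079 + 0.268585] / 0.597479 = 0.610336
d₂ = d₁ − σ√T = 0.610336 − 0.597479 = 0.012857
N(d₁) = 0.729180,  N(d₂) = 0.505129,  e^(−rT) = 0.913845
E₀ = V₀·N(d₁) − D·e^(−rT)·N(d₂)
   = 553.0965·0.729180 − 502.4288·0.913845·0.505129 = 171.381046
B₀ = V₀ − E₀ = 553.0965 − 171.381046 = 381.715454
e^(−λT) = (B₀·e^(rT)/D − 0.5)/(1 − 0.5) = (381.7155·1.094277/502.4288 − 0.5)/0.5 = 0.66273319
λ = −ln(0.66273319)/3.4387 = 0.119633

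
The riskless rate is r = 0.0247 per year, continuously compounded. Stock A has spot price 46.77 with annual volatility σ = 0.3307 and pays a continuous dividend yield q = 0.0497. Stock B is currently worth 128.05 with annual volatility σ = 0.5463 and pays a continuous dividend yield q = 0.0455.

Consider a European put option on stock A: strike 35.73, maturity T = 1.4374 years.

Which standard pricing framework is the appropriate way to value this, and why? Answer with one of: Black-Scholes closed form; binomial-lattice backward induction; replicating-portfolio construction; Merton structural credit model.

framework: Black-Scholes closed form

Key observation: with stock A following a GBM at constant σ and r, the European put struck at 35.73 prices in closed form — nothing here needs a stepwise model or a balance sheet.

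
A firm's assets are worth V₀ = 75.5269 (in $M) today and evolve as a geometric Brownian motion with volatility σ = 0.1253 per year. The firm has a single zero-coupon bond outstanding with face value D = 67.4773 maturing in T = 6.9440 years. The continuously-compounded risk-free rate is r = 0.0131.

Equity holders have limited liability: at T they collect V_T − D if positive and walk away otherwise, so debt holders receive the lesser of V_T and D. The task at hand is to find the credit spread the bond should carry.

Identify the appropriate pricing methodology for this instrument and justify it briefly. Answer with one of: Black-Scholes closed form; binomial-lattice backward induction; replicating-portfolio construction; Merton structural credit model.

framework: Merton structural credit model

Key observation: the data describe a firm's assets (V₀ = 75.5269, GBM) and a single zero-coupon debt of face 67.4773, so credit quantities follow from equity-as-call in the structural model.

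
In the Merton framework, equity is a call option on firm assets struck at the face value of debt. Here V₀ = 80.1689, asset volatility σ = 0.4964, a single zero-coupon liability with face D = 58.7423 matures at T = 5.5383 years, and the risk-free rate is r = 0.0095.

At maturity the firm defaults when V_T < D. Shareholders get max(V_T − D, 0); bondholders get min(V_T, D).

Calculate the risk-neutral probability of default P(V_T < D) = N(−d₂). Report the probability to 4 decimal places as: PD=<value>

PD=0.6075

Apply the equity-as-call identities (strike 58.7423, horizon 5.5383 years):
d₁ = [ln(V₀/D) + (r + σ²/2)T] / (σ√T)
   = [ln(80.1689/58.7423) + (0.0095 + 0.5·0.4964²)·5.5383] / (0.4964·√5.5383)
   = [0.310976 + 0.734968] / 1.168208 = 0.895341
d₂ = d₁ − σ√T = 0.895341 − 1.168208 = -0.272867
risk-neutral PD = N(−d₂) = N(0.272867) = 0.607522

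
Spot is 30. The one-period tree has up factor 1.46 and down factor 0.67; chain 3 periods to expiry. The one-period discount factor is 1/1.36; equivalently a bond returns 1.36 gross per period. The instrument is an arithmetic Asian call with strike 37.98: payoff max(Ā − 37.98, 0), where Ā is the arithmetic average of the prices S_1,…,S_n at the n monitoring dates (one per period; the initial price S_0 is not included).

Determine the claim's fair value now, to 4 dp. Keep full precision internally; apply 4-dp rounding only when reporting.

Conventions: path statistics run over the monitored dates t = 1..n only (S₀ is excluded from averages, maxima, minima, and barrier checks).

price = 8.1920

Risk-neutral up-probability p* = (R−d)/(u−d) = (1.36−0.67)/(1.46−0.67) = 0.8734; the claim prices as the p*-weighted sum of path payoffs discounted by R^3.
Enumerate all 2^3 = 8 price paths (U = up ×1.46, D = down ×0.67); each path with k up-moves has probability p*^k·(1−p*)^(3−k).
DDD: Ā=14.1966, payoff=0.0000, prob=0.002028
UDD: Ā=30.9359, payoff=0.0000, prob=0.013995
DUD: Ā=23.0359, payoff=0.0000, prob=0.013995
UUD: Ā=50.1977, payoff=12.2177, prob=0.096564
DDU: Ā=17.7429, payoff=0.0000, prob=0.013995
UDU: Ā=38.6637, payoff=0.6837, prob=0.096564
DUU: Ā=30.7637, payoff=0.0000, prob=0.096564
UUU: Ā=67.0374, payoff=29.0574, prob=0.666294
Price = Σ prob·payoff / R^3 = 20.606568 / 2.515456 = 8.1920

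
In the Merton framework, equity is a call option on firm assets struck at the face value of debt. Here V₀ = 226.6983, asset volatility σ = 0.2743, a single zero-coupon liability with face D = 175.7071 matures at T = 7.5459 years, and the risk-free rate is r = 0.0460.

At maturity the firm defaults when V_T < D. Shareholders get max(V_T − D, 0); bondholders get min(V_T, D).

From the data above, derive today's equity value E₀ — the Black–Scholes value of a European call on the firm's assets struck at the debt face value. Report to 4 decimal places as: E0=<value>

Equity is a call on the firm's assets struck at D = 175.7071:
d₁ = [ln(V₀/D) + (r + σ²/2)T] / (σ√T)
   = [ln(226.6983/175.7071) + (0.0460 + 0.5·0.2743²)·7.5459] / (0.2743·√7.5459)
   = [0.254802 + 0.630990] / 0.753497 = 1.175575
d₂ = d₁ − σ√T = 1.175575 − 0.753497 = 0.422078
N(d₁) = 0.880118,  N(d₂) = 0.663516,  e^(−rT) = 0.706727
E₀ = V₀·N(d₁) − D·e^(−rT)·N(d₂)
   = 226.6983·0.880118 − 175.7071·0.706727·0.663516 = 117.127812

E0=117.1278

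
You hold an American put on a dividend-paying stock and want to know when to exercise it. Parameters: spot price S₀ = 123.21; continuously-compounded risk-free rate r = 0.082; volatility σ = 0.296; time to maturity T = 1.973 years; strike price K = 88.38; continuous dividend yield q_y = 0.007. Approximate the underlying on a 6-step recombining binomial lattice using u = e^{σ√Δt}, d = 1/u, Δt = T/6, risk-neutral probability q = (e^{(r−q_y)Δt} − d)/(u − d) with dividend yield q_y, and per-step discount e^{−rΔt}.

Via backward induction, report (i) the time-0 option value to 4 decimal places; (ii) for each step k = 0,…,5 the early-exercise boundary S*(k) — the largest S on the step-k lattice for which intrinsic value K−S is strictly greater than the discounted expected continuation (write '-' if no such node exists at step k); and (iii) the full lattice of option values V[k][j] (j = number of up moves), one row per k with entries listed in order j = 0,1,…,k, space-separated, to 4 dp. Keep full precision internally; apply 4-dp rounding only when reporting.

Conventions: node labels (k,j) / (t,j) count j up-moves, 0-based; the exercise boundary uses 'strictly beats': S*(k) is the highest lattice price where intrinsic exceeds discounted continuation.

params: Δt=0.32883 u=1.18499 d=0.84389 q=0.53087 e^(-rΔt)=0.97340
t_6 payoffs: 43.8813 25.8943 0.6369 0.0000 0.0000 0.0000 0.0000
t_5: node(5,0) S=52.7308 payoff=35.6492 vs cont=33.4192 → 35.6492 [stop]  node(5,1) S=74.0452 payoff=14.3348 vs cont=12.1538 → 14.3348 [stop]  node(5,2) S=103.9752 payoff=0.0000 vs cont=0.2908 → 0.2908 [wait]  node(5,3) S=146.0032 payoff=0.0000 vs cont=0.0000 → 0.0000 [wait]  node(5,4) S=205.0195 payoff=0.0000 vs cont=0.0000 → 0.0000 [wait]  node(5,5) S=287.8908 payoff=0.0000 vs cont=0.0000 → 0.0000 [wait]  ⇒ S*(5)=74.0452
t_4: node(4,0) S=62.4857 payoff=25.8943 vs cont=23.6867 → 25.8943 [stop]  node(4,1) S=87.7431 payoff=0.6369 vs cont=6.6963 → 6.6963 [wait]  node(4,2) S=123.2100 payoff=0.0000 vs cont=0.1328 → 0.1328 [wait]  node(4,3) S=173.0130 payoff=0.0000 vs cont=0.0000 → 0.0000 [wait]  node(4,4) S=242.9469 payoff=0.0000 vs cont=0.0000 → 0.0000 [wait]  ⇒ S*(4)=62.4857
t_3: node(3,0) S=74.0452 payoff=14.3348 vs cont=15.2850 → 15.2850 [wait]  node(3,1) S=103.9752 payoff=0.0000 vs cont=3.1265 → 3.1265 [wait]  node(3,2) S=146.0032 payoff=0.0000 vs cont=0.0606 → 0.0606 [wait]  node(3,3) S=205.0195 payoff=0.0000 vs cont=0.0000 → 0.0000 [wait]  ⇒ S*(3)=-
t_2: node(2,0) S=87.7431 payoff=0.6369 vs cont=8.5955 → 8.5955 [wait]  node(2,1) S=123.2100 payoff=0.0000 vs cont=1.4591 → 1.4591 [wait]  node(2,2) S=173.0130 payoff=0.0000 vs cont=0.0277 → 0.0277 [wait]  ⇒ S*(2)=-
t_1: node(1,0) S=103.9752 payoff=0.0000 vs cont=4.6791 → 4.6791 [wait]  node(1,1) S=146.0032 payoff=0.0000 vs cont=0.6806 → 0.6806 [wait]  ⇒ S*(1)=-
t_0: node(0,0) S=123.2100 payoff=0.0000 vs cont=2.4884 → 2.4884 [wait]  ⇒ S*(0)=-

price = 2.4884
boundary = - - - - 62.4857 74.0452
tree:
2.4884
4.6791 0.6806
8.5955 1.4591 0.0277
15.2850 3.1265 0.0606 0.0000
25.8943 6.6963 0.1328 0.0000 0.0000
35.6492 14.3348 0.2908 0.0000 0.0000 0.0000
43.8813 25.8943 0.6369 0.0000 0.0000 0.0000 0.0000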